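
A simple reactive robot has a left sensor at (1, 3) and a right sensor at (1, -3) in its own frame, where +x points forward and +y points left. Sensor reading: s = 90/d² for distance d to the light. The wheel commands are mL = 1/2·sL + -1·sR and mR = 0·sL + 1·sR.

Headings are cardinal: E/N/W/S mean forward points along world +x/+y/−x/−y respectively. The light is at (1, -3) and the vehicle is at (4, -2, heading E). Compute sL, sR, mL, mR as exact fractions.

45/16 9/2 -99/32 9/2

left sensor world pos  = (5, 1); dL² = 32
right sensor world pos = (5, -5); dR² = 20
sL = 90/32 = 45/16
sR = 90/20 = 9/2
mL = 1/2·sL + -1·sR = -99/32
mR = 0·sL + 1·sR = 9/2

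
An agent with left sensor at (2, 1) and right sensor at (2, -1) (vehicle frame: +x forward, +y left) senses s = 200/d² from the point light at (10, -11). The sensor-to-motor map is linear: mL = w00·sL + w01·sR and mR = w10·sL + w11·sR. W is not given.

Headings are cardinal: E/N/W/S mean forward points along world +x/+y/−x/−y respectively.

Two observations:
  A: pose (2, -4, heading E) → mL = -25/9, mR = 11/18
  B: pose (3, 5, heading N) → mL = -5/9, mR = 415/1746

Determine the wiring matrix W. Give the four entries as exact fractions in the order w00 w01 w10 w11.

obs A: pose=(2,-4,E) → sL=2, sR=25/9, mL=-25/9, mR=11/18
obs B: pose=(3,5,N) → sL=50/97, sR=5/9, mL=-5/9, mR=415/1746
sensor matrix S = [[2, 25/9], [50/97, 5/9]]; det S = -280/873
solve [mL_A; mL_B] = S·[w00; w01] and [mR_A; mR_B] = S·[w10; w11]:
  w00 = 0, w01 = -1, w10 = 1, w11 = -1/2

0 -1 1 -1/2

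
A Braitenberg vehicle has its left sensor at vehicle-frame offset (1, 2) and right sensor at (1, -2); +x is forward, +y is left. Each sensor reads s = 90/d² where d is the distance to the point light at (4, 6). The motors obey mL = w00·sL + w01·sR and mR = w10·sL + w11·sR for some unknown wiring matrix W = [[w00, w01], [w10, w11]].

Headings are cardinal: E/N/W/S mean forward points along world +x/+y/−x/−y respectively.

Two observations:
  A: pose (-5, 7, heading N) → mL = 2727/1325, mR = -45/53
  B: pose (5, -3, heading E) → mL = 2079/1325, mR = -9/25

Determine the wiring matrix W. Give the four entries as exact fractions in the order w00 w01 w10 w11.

obs A: pose=(-5,7,N) → sL=18/25, sR=90/53, mL=2727/1325, mR=-45/53
obs B: pose=(5,-3,E) → sL=90/53, sR=18/25, mL=2079/1325, mR=-9/25
sensor matrix S = [[18/25, 90/53], [90/53, 18/25]]; det S = -4152384/1755625
solve [mL_A; mL_B] = S·[w00; w01] and [mR_A; mR_B] = S·[w10; w11]:
  w00 = 1/2, w01 = 1, w10 = 0, w11 = -1/2

1/2 1 0 -1/2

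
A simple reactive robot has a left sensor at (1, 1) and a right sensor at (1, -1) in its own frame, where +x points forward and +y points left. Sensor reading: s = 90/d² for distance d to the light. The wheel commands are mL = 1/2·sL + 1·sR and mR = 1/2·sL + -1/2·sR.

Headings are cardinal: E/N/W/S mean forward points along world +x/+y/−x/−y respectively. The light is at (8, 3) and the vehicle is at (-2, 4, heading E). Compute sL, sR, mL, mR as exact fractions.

18/17 10/9 251/153 -4/153

left sensor world pos  = (-1, 5); dL² = 85
right sensor world pos = (-1, 3); dR² = 81
sL = 90/85 = 18/17
sR = 90/81 = 10/9
mL = 1/2·sL + 1·sR = 251/153
mR = 1/2·sL + -1/2·sR = -4/153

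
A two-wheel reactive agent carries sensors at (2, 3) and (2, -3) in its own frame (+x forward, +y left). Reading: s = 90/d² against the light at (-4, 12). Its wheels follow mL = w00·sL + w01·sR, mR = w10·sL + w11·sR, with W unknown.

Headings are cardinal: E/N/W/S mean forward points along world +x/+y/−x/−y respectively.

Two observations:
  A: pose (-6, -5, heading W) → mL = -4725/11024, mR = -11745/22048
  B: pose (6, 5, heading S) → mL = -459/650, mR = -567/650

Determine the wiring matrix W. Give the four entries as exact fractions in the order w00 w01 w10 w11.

obs A: pose=(-6,-5,W) → sL=45/208, sR=45/106, mL=-4725/11024, mR=-11745/22048
obs B: pose=(6,5,S) → sL=9/25, sR=9/13, mL=-459/650, mR=-567/650
sensor matrix S = [[45/208, 45/106], [9/25, 9/13]]; det S = -2187/716560
solve [mL_A; mL_B] = S·[w00; w01] and [mR_A; mR_B] = S·[w10; w11]:
  w00 = -1, w01 = -1/2, w10 = -1/2, w11 = -1

-1 -1/2 -1/2 -1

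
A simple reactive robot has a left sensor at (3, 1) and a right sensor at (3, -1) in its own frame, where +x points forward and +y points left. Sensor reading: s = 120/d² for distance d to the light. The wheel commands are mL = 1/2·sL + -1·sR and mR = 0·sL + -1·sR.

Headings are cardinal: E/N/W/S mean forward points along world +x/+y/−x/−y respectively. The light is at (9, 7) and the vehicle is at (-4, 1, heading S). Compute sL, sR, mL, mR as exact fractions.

left sensor world pos  = (-3, -2); dL² = 225
right sensor world pos = (-5, -2); dR² = 277
sL = 120/225 = 8/15
sR = 120/277 = 120/277
mL = 1/2·sL + -1·sR = -692/4155
mR = 0·sL + -1·sR = -120/277

8/15 120/277 -692/4155 -120/277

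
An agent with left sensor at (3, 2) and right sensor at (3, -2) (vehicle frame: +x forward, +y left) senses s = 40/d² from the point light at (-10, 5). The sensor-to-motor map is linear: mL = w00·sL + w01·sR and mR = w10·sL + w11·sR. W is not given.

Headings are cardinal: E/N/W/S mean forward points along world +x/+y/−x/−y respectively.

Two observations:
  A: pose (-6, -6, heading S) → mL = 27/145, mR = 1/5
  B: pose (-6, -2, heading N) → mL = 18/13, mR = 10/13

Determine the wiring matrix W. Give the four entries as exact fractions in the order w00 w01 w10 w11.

1/2 1/2 0 1

obs A: pose=(-6,-6,S) → sL=5/29, sR=1/5, mL=27/145, mR=1/5
obs B: pose=(-6,-2,N) → sL=2, sR=10/13, mL=18/13, mR=10/13
sensor matrix S = [[5/29, 1/5], [2, 10/13]]; det S = -504/1885
solve [mL_A; mL_B] = S·[w00; w01] and [mR_A; mR_B] = S·[w10; w11]:
  w00 = 1/2, w01 = 1/2, w10 = 0, w11 = 1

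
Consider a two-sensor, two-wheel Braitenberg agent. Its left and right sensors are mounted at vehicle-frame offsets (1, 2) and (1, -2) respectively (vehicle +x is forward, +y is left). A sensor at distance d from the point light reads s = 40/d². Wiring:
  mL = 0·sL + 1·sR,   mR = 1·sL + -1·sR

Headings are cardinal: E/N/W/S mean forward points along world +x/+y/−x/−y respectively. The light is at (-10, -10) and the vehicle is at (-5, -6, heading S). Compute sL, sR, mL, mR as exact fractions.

20/29 20/9 20/9 -400/261

left sensor world pos  = (-3, -7); dL² = 58
right sensor world pos = (-7, -7); dR² = 18
sL = 40/58 = 20/29
sR = 40/18 = 20/9
mL = 0·sL + 1·sR = 20/9
mR = 1·sL + -1·sR = -400/261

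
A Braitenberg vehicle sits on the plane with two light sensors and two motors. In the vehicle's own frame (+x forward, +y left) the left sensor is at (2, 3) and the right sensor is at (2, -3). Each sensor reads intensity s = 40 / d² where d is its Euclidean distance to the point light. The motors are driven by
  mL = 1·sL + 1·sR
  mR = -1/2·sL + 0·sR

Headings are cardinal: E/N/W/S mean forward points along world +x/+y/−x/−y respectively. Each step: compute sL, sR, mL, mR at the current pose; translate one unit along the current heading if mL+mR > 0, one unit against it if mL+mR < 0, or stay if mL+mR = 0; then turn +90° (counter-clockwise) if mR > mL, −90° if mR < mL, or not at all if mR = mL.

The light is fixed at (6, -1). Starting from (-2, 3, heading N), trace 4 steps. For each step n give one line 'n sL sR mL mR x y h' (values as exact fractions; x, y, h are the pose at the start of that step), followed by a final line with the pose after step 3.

0 40/157 40/61 8720/9577 -20/157 -2 3 N
1 2/5 1 7/5 -1/5 -2 4 E
2 8/5 40/109 1072/545 -4/5 -1 4 S
3 20/41 4/13 424/533 -10/41 -1 3 W
final -2 3 N

n=0: pose=(-2,3,N); sL=40/157, sR=40/61; mL=8720/9577, mR=-20/157; mL+mR=7500/9577 → advance +1; mR−mL=-9940/9577 → turn -1·90°
n=1: pose=(-2,4,E); sL=2/5, sR=1; mL=7/5, mR=-1/5; mL+mR=6/5 → advance +1; mR−mL=-8/5 → turn -1·90°
n=2: pose=(-1,4,S); sL=8/5, sR=40/109; mL=1072/545, mR=-4/5; mL+mR=636/545 → advance +1; mR−mL=-1508/545 → turn -1·90°
n=3: pose=(-1,3,W); sL=20/41, sR=4/13; mL=424/533, mR=-10/41; mL+mR=294/533 → advance +1; mR−mL=-554/533 → turn -1·90°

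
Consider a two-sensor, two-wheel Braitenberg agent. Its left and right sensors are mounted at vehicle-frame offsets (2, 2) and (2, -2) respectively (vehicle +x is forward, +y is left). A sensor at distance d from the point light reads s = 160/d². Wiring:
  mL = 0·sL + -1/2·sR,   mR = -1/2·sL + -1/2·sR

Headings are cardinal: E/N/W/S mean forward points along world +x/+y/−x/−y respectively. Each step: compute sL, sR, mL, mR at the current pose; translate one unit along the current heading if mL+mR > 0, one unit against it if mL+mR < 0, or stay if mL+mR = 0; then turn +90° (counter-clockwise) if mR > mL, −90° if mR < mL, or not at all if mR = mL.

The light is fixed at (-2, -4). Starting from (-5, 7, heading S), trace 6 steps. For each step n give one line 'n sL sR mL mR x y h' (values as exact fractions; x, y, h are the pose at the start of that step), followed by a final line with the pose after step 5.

n=0: pose=(-5,7,S); sL=80/41, sR=80/53; mL=-40/53, mR=-3760/2173; mL+mR=-5400/2173 → advance -1; mR−mL=-40/41 → turn -1·90°
n=1: pose=(-5,8,W); sL=32/25, sR=160/221; mL=-80/221, mR=-5536/5525; mL+mR=-7536/5525 → advance -1; mR−mL=-16/25 → turn -1·90°
n=2: pose=(-4,8,N); sL=40/53, sR=40/49; mL=-20/49, mR=-2040/2597; mL+mR=-3100/2597 → advance -1; mR−mL=-20/53 → turn -1·90°
n=3: pose=(-4,7,E); sL=160/169, sR=160/81; mL=-80/81, mR=-20000/13689; mL+mR=-33520/13689 → advance -1; mR−mL=-80/169 → turn -1·90°
n=4: pose=(-5,7,S); sL=80/41, sR=80/53; mL=-40/53, mR=-3760/2173; mL+mR=-5400/2173 → advance -1; mR−mL=-40/41 → turn -1·90°
n=5: pose=(-5,8,W); sL=32/25, sR=160/221; mL=-80/221, mR=-5536/5525; mL+mR=-7536/5525 → advance -1; mR−mL=-16/25 → turn -1·90°

0 80/41 80/53 -40/53 -3760/2173 -5 7 S
1 32/25 160/221 -80/221 -5536/5525 -5 8 W
2 40/53 40/49 -20/49 -2040/2597 -4 8 N
3 160/169 160/81 -80/81 -20000/13689 -4 7 E
4 80/41 80/53 -40/53 -3760/2173 -5 7 S
5 32/25 160/221 -80/221 -5536/5525 -5 8 W
final -4 8 N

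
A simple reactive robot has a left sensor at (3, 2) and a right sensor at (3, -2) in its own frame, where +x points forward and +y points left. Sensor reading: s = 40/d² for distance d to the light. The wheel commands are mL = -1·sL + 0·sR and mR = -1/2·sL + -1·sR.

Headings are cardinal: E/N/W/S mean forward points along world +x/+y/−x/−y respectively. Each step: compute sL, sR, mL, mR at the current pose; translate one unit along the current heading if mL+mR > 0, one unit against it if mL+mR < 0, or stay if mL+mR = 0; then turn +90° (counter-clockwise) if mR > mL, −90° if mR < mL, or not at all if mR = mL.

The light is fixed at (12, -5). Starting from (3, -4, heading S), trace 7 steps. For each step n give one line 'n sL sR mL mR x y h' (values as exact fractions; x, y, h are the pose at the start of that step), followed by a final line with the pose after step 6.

0 40/53 8/25 -40/53 -924/1325 3 -4 S
1 10/13 10/9 -10/13 -175/117 3 -3 E
2 8/13 8/29 -8/13 -220/377 2 -3 S
3 20/37 4/5 -20/37 -198/185 2 -2 E
4 40/81 40/169 -40/81 -6620/13689 1 -2 S
5 2/5 10/17 -2/5 -67/85 1 -1 E
6 40/101 40/197 -40/101 -7980/19897 0 -1 S
final 0 0 W

n=0: pose=(3,-4,S); sL=40/53, sR=8/25; mL=-40/53, mR=-924/1325; mL+mR=-1924/1325 → advance -1; mR−mL=76/1325 → turn +1·90°
n=1: pose=(3,-3,E); sL=10/13, sR=10/9; mL=-10/13, mR=-175/117; mL+mR=-265/117 → advance -1; mR−mL=-85/117 → turn -1·90°
n=2: pose=(2,-3,S); sL=8/13, sR=8/29; mL=-8/13, mR=-220/377; mL+mR=-452/377 → advance -1; mR−mL=12/377 → turn +1·90°
n=3: pose=(2,-2,E); sL=20/37, sR=4/5; mL=-20/37, mR=-198/185; mL+mR=-298/185 → advance -1; mR−mL=-98/185 → turn -1·90°
n=4: pose=(1,-2,S); sL=40/81, sR=40/169; mL=-40/81, mR=-6620/13689; mL+mR=-4460/4563 → advance -1; mR−mL=140/13689 → turn +1·90°
n=5: pose=(1,-1,E); sL=2/5, sR=10/17; mL=-2/5, mR=-67/85; mL+mR=-101/85 → advance -1; mR−mL=-33/85 → turn -1·90°
n=6: pose=(0,-1,S); sL=40/101, sR=40/197; mL=-40/101, mR=-7980/19897; mL+mR=-15860/19897 → advance -1; mR−mL=-100/19897 → turn -1·90°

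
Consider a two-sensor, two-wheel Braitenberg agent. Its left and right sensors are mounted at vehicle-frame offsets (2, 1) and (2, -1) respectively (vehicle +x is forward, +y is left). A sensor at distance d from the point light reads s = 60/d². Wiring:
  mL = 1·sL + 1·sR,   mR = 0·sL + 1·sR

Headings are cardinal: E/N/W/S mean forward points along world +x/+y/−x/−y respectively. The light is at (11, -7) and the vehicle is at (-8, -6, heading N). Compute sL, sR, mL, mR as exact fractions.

left sensor world pos  = (-9, -4); dL² = 409
right sensor world pos = (-7, -4); dR² = 333
sL = 60/409 = 60/409
sR = 60/333 = 20/111
mL = 1·sL + 1·sR = 14840/45399
mR = 0·sL + 1·sR = 20/111

60/409 20/111 14840/45399 20/111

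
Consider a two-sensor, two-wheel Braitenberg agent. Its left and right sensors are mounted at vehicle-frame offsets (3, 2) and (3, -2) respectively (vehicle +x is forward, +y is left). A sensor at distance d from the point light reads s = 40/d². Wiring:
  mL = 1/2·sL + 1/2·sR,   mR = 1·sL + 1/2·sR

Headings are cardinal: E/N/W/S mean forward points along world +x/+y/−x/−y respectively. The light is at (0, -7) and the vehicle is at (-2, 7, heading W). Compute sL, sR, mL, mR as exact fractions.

40/169 40/281 9000/47489 14620/47489

left sensor world pos  = (-5, 5); dL² = 169
right sensor world pos = (-5, 9); dR² = 281
sL = 40/169 = 40/169
sR = 40/281 = 40/281
mL = 1/2·sL + 1/2·sR = 9000/47489
mR = 1·sL + 1/2·sR = 14620/47489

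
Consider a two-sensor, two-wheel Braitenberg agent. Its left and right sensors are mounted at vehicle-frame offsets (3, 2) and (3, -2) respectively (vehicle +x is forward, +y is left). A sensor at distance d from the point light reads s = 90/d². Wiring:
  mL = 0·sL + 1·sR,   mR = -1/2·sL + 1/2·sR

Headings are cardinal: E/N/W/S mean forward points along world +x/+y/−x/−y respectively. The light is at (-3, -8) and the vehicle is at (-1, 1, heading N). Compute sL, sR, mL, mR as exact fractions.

left sensor world pos  = (-3, 4); dL² = 144
right sensor world pos = (1, 4); dR² = 160
sL = 90/144 = 5/8
sR = 90/160 = 9/16
mL = 0·sL + 1·sR = 9/16
mR = -1/2·sL + 1/2·sR = -1/32

5/8 9/16 9/16 -1/32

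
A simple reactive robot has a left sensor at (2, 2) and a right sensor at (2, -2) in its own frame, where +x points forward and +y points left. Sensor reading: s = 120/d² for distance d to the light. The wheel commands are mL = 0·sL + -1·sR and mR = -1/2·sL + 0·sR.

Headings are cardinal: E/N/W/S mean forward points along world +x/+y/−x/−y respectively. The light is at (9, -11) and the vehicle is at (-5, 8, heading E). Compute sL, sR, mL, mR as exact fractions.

left sensor world pos  = (-3, 10); dL² = 585
right sensor world pos = (-3, 6); dR² = 433
sL = 120/585 = 8/39
sR = 120/433 = 120/433
mL = 0·sL + -1·sR = -120/433
mR = -1/2·sL + 0·sR = -4/39

8/39 120/433 -120/433 -4/39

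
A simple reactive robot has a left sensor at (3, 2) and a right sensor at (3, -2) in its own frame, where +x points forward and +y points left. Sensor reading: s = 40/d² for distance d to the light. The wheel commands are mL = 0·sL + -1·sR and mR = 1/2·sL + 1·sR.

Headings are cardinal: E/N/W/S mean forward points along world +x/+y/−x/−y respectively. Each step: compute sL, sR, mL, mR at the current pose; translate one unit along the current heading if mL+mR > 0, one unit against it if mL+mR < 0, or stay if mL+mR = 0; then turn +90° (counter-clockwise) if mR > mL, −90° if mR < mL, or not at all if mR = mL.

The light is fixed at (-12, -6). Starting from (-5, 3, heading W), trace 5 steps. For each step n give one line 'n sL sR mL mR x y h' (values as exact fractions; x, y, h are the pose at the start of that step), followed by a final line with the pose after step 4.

n=0: pose=(-5,3,W); sL=8/13, sR=40/137; mL=-40/137, mR=1068/1781; mL+mR=4/13 → advance +1; mR−mL=1588/1781 → turn +1·90°
n=1: pose=(-6,3,S); sL=2/5, sR=10/13; mL=-10/13, mR=63/65; mL+mR=1/5 → advance +1; mR−mL=113/65 → turn +1·90°
n=2: pose=(-6,2,E); sL=40/181, sR=40/117; mL=-40/117, mR=9580/21177; mL+mR=20/181 → advance +1; mR−mL=16820/21177 → turn +1·90°
n=3: pose=(-5,2,N); sL=20/73, sR=20/101; mL=-20/101, mR=2470/7373; mL+mR=10/73 → advance +1; mR−mL=3930/7373 → turn +1·90°
n=4: pose=(-5,3,W); sL=8/13, sR=40/137; mL=-40/137, mR=1068/1781; mL+mR=4/13 → advance +1; mR−mL=1588/1781 → turn +1·90°

0 8/13 40/137 -40/137 1068/1781 -5 3 W
1 2/5 10/13 -10/13 63/65 -6 3 S
2 40/181 40/117 -40/117 9580/21177 -6 2 E
3 20/73 20/101 -20/101 2470/7373 -5 2 N
4 8/13 40/137 -40/137 1068/1781 -5 3 W
final -6 3 S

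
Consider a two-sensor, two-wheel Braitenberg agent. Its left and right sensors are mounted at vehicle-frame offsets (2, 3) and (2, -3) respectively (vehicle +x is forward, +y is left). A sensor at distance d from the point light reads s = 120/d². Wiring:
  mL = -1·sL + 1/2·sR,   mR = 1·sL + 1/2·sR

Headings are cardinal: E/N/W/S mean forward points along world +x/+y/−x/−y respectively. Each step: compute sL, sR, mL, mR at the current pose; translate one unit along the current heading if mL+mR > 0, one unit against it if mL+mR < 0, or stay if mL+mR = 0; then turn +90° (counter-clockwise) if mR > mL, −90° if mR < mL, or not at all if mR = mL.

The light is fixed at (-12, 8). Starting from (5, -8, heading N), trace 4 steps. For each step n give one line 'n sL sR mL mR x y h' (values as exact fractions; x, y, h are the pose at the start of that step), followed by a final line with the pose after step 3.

n=0: pose=(5,-8,N); sL=15/49, sR=30/149; mL=-1500/7301, mR=2970/7301; mL+mR=30/149 → advance +1; mR−mL=30/49 → turn +1·90°
n=1: pose=(5,-7,W); sL=40/183, sR=40/123; mL=-140/2501, mR=2860/7503; mL+mR=40/123 → advance +1; mR−mL=80/183 → turn +1·90°
n=2: pose=(4,-7,S); sL=12/65, sR=60/229; mL=-798/14885, mR=4698/14885; mL+mR=60/229 → advance +1; mR−mL=24/65 → turn +1·90°
n=3: pose=(4,-8,E); sL=120/493, sR=24/137; mL=-10524/67541, mR=22356/67541; mL+mR=24/137 → advance +1; mR−mL=240/493 → turn +1·90°

0 15/49 30/149 -1500/7301 2970/7301 5 -8 N
1 40/183 40/123 -140/2501 2860/7503 5 -7 W
2 12/65 60/229 -798/14885 4698/14885 4 -7 S
3 120/493 24/137 -10524/67541 22356/67541 4 -8 E
final 5 -8 N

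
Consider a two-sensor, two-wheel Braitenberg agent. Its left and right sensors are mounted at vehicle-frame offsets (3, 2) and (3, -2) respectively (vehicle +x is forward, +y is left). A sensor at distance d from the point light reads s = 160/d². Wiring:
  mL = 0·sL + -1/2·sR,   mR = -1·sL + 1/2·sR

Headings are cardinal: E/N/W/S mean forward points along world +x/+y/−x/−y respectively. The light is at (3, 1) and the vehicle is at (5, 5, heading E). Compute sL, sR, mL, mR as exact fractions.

left sensor world pos  = (8, 7); dL² = 61
right sensor world pos = (8, 3); dR² = 29
sL = 160/61 = 160/61
sR = 160/29 = 160/29
mL = 0·sL + -1/2·sR = -80/29
mR = -1·sL + 1/2·sR = 240/1769

160/61 160/29 -80/29 240/1769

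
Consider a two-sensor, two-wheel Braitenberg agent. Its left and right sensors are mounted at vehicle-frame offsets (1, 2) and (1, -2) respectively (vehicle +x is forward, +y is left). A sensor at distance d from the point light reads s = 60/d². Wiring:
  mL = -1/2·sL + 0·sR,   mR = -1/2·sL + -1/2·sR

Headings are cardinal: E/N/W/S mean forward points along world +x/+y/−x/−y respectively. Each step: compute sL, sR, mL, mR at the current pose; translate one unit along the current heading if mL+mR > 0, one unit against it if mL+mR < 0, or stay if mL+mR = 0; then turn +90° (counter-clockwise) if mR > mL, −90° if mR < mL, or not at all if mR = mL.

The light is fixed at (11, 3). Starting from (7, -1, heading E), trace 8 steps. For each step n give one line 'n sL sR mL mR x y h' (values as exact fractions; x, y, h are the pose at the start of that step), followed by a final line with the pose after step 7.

n=0: pose=(7,-1,E); sL=60/13, sR=4/3; mL=-30/13, mR=-116/39; mL+mR=-206/39 → advance -1; mR−mL=-2/3 → turn -1·90°
n=1: pose=(6,-1,S); sL=30/17, sR=30/37; mL=-15/17, mR=-810/629; mL+mR=-1365/629 → advance -1; mR−mL=-15/37 → turn -1·90°
n=2: pose=(6,0,W); sL=60/61, sR=60/37; mL=-30/61, mR=-2940/2257; mL+mR=-4050/2257 → advance -1; mR−mL=-30/37 → turn -1·90°
n=3: pose=(7,0,N); sL=3/2, sR=15/2; mL=-3/4, mR=-9/2; mL+mR=-21/4 → advance -1; mR−mL=-15/4 → turn -1·90°
n=4: pose=(7,-1,E); sL=60/13, sR=4/3; mL=-30/13, mR=-116/39; mL+mR=-206/39 → advance -1; mR−mL=-2/3 → turn -1·90°
n=5: pose=(6,-1,S); sL=30/17, sR=30/37; mL=-15/17, mR=-810/629; mL+mR=-1365/629 → advance -1; mR−mL=-15/37 → turn -1·90°
n=6: pose=(6,0,W); sL=60/61, sR=60/37; mL=-30/61, mR=-2940/2257; mL+mR=-4050/2257 → advance -1; mR−mL=-30/37 → turn -1·90°
n=7: pose=(7,0,N); sL=3/2, sR=15/2; mL=-3/4, mR=-9/2; mL+mR=-21/4 → advance -1; mR−mL=-15/4 → turn -1·90°

0 60/13 4/3 -30/13 -116/39 7 -1 E
1 30/17 30/37 -15/17 -810/629 6 -1 S
2 60/61 60/37 -30/61 -2940/2257 6 0 W
3 3/2 15/2 -3/4 -9/2 7 0 N
4 60/13 4/3 -30/13 -116/39 7 -1 E
5 30/17 30/37 -15/17 -810/629 6 -1 S
6 60/61 60/37 -30/61 -2940/2257 6 0 W
7 3/2 15/2 -3/4 -9/2 7 0 N
final 7 -1 E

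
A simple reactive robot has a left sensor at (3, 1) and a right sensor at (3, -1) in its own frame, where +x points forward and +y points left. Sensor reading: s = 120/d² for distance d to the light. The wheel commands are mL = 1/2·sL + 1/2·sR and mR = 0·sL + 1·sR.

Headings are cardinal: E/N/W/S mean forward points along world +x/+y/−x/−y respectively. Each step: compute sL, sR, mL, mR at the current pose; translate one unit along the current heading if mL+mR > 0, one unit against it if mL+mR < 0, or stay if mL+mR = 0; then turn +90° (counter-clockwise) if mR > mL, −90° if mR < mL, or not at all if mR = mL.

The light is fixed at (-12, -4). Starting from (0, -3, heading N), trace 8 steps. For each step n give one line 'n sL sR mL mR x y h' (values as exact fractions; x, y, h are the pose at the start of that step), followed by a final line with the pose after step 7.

0 120/137 24/37 3864/5069 24/37 0 -3 N
1 20/39 60/113 2300/4407 60/113 0 -2 E
2 120/169 120/221 1800/2873 120/221 1 -2 N
3 15/34 6/13 399/884 6/13 1 -1 E
4 24/41 40/87 1864/3567 40/87 2 -1 N
5 60/157 60/149 9180/23393 60/149 2 0 E
6 24/49 24/61 1320/2989 24/61 3 0 N
7 1/3 6/17 35/102 6/17 3 1 E
final 4 1 N

n=0: pose=(0,-3,N); sL=120/137, sR=24/37; mL=3864/5069, mR=24/37; mL+mR=7152/5069 → advance +1; mR−mL=-576/5069 → turn -1·90°
n=1: pose=(0,-2,E); sL=20/39, sR=60/113; mL=2300/4407, mR=60/113; mL+mR=4640/4407 → advance +1; mR−mL=40/4407 → turn +1·90°
n=2: pose=(1,-2,N); sL=120/169, sR=120/221; mL=1800/2873, mR=120/221; mL+mR=3360/2873 → advance +1; mR−mL=-240/2873 → turn -1·90°
n=3: pose=(1,-1,E); sL=15/34, sR=6/13; mL=399/884, mR=6/13; mL+mR=807/884 → advance +1; mR−mL=9/884 → turn +1·90°
n=4: pose=(2,-1,N); sL=24/41, sR=40/87; mL=1864/3567, mR=40/87; mL+mR=1168/1189 → advance +1; mR−mL=-224/3567 → turn -1·90°
n=5: pose=(2,0,E); sL=60/157, sR=60/149; mL=9180/23393, mR=60/149; mL+mR=18600/23393 → advance +1; mR−mL=240/23393 → turn +1·90°
n=6: pose=(3,0,N); sL=24/49, sR=24/61; mL=1320/2989, mR=24/61; mL+mR=2496/2989 → advance +1; mR−mL=-144/2989 → turn -1·90°
n=7: pose=(3,1,E); sL=1/3, sR=6/17; mL=35/102, mR=6/17; mL+mR=71/102 → advance +1; mR−mL=1/102 → turn +1·90°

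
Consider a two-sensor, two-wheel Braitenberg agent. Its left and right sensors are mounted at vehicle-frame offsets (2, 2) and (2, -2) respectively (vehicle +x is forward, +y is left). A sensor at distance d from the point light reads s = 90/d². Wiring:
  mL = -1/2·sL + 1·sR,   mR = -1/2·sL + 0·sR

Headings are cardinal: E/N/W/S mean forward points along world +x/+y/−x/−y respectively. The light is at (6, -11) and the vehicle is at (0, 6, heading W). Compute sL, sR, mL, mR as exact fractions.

90/289 18/85 81/1445 -45/289

left sensor world pos  = (-2, 4); dL² = 289
right sensor world pos = (-2, 8); dR² = 425
sL = 90/289 = 90/289
sR = 90/425 = 18/85
mL = -1/2·sL + 1·sR = 81/1445
mR = -1/2·sL + 0·sR = -45/289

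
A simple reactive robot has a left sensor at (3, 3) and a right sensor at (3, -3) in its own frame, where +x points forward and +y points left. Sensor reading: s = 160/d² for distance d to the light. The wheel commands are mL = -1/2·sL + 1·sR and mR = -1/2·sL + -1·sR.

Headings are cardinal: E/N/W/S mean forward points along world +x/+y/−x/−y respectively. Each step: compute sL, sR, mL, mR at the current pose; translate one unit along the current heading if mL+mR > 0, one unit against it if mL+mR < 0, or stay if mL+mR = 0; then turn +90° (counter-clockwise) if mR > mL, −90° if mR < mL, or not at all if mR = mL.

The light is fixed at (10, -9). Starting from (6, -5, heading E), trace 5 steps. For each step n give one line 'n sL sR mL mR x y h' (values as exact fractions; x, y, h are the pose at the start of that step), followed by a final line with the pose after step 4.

0 16/5 80 392/5 -408/5 6 -5 E
1 32 32/13 -176/13 -240/13 5 -5 S
2 40/17 5/4 5/68 -165/68 5 -4 W
3 160/113 32/13 2576/1469 -4656/1469 6 -4 N
4 16/5 80 392/5 -408/5 6 -5 E
final 5 -5 S

n=0: pose=(6,-5,E); sL=16/5, sR=80; mL=392/5, mR=-408/5; mL+mR=-16/5 → advance -1; mR−mL=-160 → turn -1·90°
n=1: pose=(5,-5,S); sL=32, sR=32/13; mL=-176/13, mR=-240/13; mL+mR=-32 → advance -1; mR−mL=-64/13 → turn -1·90°
n=2: pose=(5,-4,W); sL=40/17, sR=5/4; mL=5/68, mR=-165/68; mL+mR=-40/17 → advance -1; mR−mL=-5/2 → turn -1·90°
n=3: pose=(6,-4,N); sL=160/113, sR=32/13; mL=2576/1469, mR=-4656/1469; mL+mR=-160/113 → advance -1; mR−mL=-64/13 → turn -1·90°
n=4: pose=(6,-5,E); sL=16/5, sR=80; mL=392/5, mR=-408/5; mL+mR=-16/5 → advance -1; mR−mL=-160 → turn -1·90°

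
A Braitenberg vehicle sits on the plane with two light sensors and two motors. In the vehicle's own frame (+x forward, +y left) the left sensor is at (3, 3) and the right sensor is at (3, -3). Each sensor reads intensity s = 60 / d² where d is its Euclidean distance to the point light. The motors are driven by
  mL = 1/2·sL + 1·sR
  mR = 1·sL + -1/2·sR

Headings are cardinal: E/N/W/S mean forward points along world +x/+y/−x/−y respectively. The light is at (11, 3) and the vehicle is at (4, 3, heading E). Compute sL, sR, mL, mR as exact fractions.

left sensor world pos  = (7, 6); dL² = 25
right sensor world pos = (7, 0); dR² = 25
sL = 60/25 = 12/5
sR = 60/25 = 12/5
mL = 1/2·sL + 1·sR = 18/5
mR = 1·sL + -1/2·sR = 6/5

12/5 12/5 18/5 6/5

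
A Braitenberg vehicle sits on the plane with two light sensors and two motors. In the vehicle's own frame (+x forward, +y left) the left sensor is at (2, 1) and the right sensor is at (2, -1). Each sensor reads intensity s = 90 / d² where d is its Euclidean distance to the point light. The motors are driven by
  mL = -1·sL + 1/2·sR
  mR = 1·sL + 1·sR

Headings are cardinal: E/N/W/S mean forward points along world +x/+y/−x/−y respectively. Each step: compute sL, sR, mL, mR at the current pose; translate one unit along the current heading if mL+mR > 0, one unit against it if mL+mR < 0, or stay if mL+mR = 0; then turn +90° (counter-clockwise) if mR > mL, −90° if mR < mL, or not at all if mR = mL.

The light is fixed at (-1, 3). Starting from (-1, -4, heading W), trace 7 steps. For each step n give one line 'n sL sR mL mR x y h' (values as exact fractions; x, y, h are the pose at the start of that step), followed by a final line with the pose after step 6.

0 45/34 9/4 -27/136 243/68 -1 -4 W
1 10/9 18/17 -89/153 332/153 -2 -4 S
2 9/5 45/41 -513/410 594/205 -2 -5 E
3 90/37 90/37 -45/37 180/37 -1 -5 N
4 45/34 9/4 -27/136 243/68 -1 -4 W
5 10/9 18/17 -89/153 332/153 -2 -4 S
6 9/5 45/41 -513/410 594/205 -2 -5 E
final -1 -5 N

n=0: pose=(-1,-4,W); sL=45/34, sR=9/4; mL=-27/136, mR=243/68; mL+mR=27/8 → advance +1; mR−mL=513/136 → turn +1·90°
n=1: pose=(-2,-4,S); sL=10/9, sR=18/17; mL=-89/153, mR=332/153; mL+mR=27/17 → advance +1; mR−mL=421/153 → turn +1·90°
n=2: pose=(-2,-5,E); sL=9/5, sR=45/41; mL=-513/410, mR=594/205; mL+mR=135/82 → advance +1; mR−mL=1701/410 → turn +1·90°
n=3: pose=(-1,-5,N); sL=90/37, sR=90/37; mL=-45/37, mR=180/37; mL+mR=135/37 → advance +1; mR−mL=225/37 → turn +1·90°
n=4: pose=(-1,-4,W); sL=45/34, sR=9/4; mL=-27/136, mR=243/68; mL+mR=27/8 → advance +1; mR−mL=513/136 → turn +1·90°
n=5: pose=(-2,-4,S); sL=10/9, sR=18/17; mL=-89/153, mR=332/153; mL+mR=27/17 → advance +1; mR−mL=421/153 → turn +1·90°
n=6: pose=(-2,-5,E); sL=9/5, sR=45/41; mL=-513/410, mR=594/205; mL+mR=135/82 → advance +1; mR−mL=1701/410 → turn +1·90°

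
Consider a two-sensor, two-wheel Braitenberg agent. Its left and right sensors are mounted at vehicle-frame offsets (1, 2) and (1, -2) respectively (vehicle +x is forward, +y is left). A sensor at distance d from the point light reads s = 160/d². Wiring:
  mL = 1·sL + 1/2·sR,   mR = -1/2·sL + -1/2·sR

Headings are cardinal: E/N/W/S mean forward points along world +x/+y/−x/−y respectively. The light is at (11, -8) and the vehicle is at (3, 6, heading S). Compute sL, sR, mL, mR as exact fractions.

left sensor world pos  = (5, 5); dL² = 205
right sensor world pos = (1, 5); dR² = 269
sL = 160/205 = 32/41
sR = 160/269 = 160/269
mL = 1·sL + 1/2·sR = 11888/11029
mR = -1/2·sL + -1/2·sR = -7584/11029

32/41 160/269 11888/11029 -7584/11029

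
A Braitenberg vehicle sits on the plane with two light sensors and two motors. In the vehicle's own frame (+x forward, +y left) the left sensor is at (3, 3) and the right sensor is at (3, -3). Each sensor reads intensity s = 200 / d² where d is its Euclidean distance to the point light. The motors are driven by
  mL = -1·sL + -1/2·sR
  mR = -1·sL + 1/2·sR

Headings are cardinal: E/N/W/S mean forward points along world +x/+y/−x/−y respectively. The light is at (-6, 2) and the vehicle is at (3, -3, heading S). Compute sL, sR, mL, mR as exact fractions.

25/26 2 -51/26 1/26

left sensor world pos  = (6, -6); dL² = 208
right sensor world pos = (0, -6); dR² = 100
sL = 200/208 = 25/26
sR = 200/100 = 2
mL = -1·sL + -1/2·sR = -51/26
mR = -1·sL + 1/2·sR = 1/26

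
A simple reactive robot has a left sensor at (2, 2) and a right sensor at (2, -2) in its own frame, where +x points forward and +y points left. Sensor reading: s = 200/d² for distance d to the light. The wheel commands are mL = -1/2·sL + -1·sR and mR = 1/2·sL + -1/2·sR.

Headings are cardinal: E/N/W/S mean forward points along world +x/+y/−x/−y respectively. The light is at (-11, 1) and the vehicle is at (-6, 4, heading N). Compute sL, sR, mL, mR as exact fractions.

100/17 100/37 -3550/629 1000/629

left sensor world pos  = (-8, 6); dL² = 34
right sensor world pos = (-4, 6); dR² = 74
sL = 200/34 = 100/17
sR = 200/74 = 100/37
mL = -1/2·sL + -1·sR = -3550/629
mR = 1/2·sL + -1/2·sR = 1000/629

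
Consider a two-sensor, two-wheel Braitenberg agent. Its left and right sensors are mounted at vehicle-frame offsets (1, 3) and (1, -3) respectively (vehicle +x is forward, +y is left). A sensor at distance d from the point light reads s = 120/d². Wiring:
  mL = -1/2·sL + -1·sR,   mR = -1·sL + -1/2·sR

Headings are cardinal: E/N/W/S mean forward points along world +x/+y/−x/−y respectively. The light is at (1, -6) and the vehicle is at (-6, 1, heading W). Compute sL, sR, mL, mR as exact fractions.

3/2 30/41 -243/164 -153/82

left sensor world pos  = (-7, -2); dL² = 80
right sensor world pos = (-7, 4); dR² = 164
sL = 120/80 = 3/2
sR = 120/164 = 30/41
mL = -1/2·sL + -1·sR = -243/164
mR = -1·sL + -1/2·sR = -153/82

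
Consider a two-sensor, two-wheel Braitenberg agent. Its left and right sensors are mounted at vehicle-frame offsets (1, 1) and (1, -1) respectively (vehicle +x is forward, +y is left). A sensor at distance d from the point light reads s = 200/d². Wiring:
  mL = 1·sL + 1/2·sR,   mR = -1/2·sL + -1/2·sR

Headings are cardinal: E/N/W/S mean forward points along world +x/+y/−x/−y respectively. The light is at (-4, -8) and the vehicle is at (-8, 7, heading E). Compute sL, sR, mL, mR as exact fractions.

left sensor world pos  = (-7, 8); dL² = 265
right sensor world pos = (-7, 6); dR² = 205
sL = 200/265 = 40/53
sR = 200/205 = 40/41
mL = 1·sL + 1/2·sR = 2700/2173
mR = -1/2·sL + -1/2·sR = -1880/2173

40/53 40/41 2700/2173 -1880/2173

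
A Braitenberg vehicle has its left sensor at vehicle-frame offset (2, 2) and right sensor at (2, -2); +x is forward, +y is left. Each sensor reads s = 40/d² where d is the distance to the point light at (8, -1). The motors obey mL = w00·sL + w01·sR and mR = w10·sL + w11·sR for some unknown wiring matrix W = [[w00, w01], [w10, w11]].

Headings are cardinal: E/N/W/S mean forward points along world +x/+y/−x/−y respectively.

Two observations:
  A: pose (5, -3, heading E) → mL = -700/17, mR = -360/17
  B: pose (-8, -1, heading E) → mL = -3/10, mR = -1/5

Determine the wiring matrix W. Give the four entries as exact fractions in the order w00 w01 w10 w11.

-1 -1/2 -1/2 -1/2

obs A: pose=(5,-3,E) → sL=40, sR=40/17, mL=-700/17, mR=-360/17
obs B: pose=(-8,-1,E) → sL=1/5, sR=1/5, mL=-3/10, mR=-1/5
sensor matrix S = [[40, 40/17], [1/5, 1/5]]; det S = 128/17
solve [mL_A; mL_B] = S·[w00; w01] and [mR_A; mR_B] = S·[w10; w11]:
  w00 = -1, w01 = -1/2, w10 = -1/2, w11 = -1/2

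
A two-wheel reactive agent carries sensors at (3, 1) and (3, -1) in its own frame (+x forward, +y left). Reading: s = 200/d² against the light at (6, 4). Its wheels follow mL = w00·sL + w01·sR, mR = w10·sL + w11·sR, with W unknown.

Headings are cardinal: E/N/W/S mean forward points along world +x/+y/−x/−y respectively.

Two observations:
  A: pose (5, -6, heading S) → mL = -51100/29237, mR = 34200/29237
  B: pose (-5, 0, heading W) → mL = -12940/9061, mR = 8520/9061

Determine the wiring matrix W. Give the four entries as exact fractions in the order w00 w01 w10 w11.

obs A: pose=(5,-6,S) → sL=200/169, sR=200/173, mL=-51100/29237, mR=34200/29237
obs B: pose=(-5,0,W) → sL=200/221, sR=40/41, mL=-12940/9061, mR=8520/9061
sensor matrix S = [[200/169, 200/173], [200/221, 40/41]]; det S = 2208000/20378189
solve [mL_A; mL_B] = S·[w00; w01] and [mR_A; mR_B] = S·[w10; w11]:
  w00 = -1/2, w01 = -1, w10 = 1/2, w11 = 1/2

-1/2 -1 1/2 1/2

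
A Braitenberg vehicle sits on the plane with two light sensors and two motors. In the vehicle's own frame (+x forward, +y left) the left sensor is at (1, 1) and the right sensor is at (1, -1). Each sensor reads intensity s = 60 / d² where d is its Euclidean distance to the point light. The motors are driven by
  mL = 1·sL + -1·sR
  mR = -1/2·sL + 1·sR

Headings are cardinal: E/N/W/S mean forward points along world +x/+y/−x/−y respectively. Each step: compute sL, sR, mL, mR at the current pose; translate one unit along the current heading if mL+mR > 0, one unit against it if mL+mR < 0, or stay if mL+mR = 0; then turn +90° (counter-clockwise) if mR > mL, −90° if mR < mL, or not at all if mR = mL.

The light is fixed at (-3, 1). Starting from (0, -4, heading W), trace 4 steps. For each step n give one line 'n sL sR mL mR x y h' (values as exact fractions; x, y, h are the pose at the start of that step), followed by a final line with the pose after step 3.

n=0: pose=(0,-4,W); sL=3/2, sR=3; mL=-3/2, mR=9/4; mL+mR=3/4 → advance +1; mR−mL=15/4 → turn +1·90°
n=1: pose=(-1,-4,S); sL=4/3, sR=60/37; mL=-32/111, mR=106/111; mL+mR=2/3 → advance +1; mR−mL=46/37 → turn +1·90°
n=2: pose=(-1,-5,E); sL=30/17, sR=30/29; mL=360/493, mR=75/493; mL+mR=15/17 → advance +1; mR−mL=-285/493 → turn -1·90°
n=3: pose=(0,-5,S); sL=12/13, sR=60/53; mL=-144/689, mR=462/689; mL+mR=6/13 → advance +1; mR−mL=606/689 → turn +1·90°

0 3/2 3 -3/2 9/4 0 -4 W
1 4/3 60/37 -32/111 106/111 -1 -4 S
2 30/17 30/29 360/493 75/493 -1 -5 E
3 12/13 60/53 -144/689 462/689 0 -5 S
final 0 -6 E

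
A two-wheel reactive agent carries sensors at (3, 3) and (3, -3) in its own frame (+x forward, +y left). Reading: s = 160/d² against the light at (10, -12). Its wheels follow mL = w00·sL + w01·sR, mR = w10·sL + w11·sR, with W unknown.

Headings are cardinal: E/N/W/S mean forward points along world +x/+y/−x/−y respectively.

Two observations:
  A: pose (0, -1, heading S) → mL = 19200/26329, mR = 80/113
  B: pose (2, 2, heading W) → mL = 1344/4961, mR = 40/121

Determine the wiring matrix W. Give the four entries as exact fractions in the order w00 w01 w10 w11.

1 -1 1/2 0

obs A: pose=(0,-1,S) → sL=160/113, sR=160/233, mL=19200/26329, mR=80/113
obs B: pose=(2,2,W) → sL=80/121, sR=16/41, mL=1344/4961, mR=40/121
sensor matrix S = [[160/113, 160/233], [80/121, 16/41]]; det S = 12871680/130618169
solve [mL_A; mL_B] = S·[w00; w01] and [mR_A; mR_B] = S·[w10; w11]:
  w00 = 1, w01 = -1, w10 = 1/2, w11 = 0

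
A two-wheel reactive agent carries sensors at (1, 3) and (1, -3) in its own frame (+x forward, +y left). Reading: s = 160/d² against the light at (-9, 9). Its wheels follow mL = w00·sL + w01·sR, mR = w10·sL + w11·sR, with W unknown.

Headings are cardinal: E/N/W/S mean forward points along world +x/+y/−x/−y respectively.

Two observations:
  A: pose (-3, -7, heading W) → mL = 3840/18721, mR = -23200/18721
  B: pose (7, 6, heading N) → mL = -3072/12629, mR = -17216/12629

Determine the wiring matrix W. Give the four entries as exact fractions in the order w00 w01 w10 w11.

-1/2 1/2 -1 -1

obs A: pose=(-3,-7,W) → sL=80/193, sR=80/97, mL=3840/18721, mR=-23200/18721
obs B: pose=(7,6,N) → sL=160/173, sR=32/73, mL=-3072/12629, mR=-17216/12629
sensor matrix S = [[80/193, 80/97], [160/173, 32/73]]; det S = -137379840/236427509
solve [mL_A; mL_B] = S·[w00; w01] and [mR_A; mR_B] = S·[w10; w11]:
  w00 = -1/2, w01 = 1/2, w10 = -1, w11 = -1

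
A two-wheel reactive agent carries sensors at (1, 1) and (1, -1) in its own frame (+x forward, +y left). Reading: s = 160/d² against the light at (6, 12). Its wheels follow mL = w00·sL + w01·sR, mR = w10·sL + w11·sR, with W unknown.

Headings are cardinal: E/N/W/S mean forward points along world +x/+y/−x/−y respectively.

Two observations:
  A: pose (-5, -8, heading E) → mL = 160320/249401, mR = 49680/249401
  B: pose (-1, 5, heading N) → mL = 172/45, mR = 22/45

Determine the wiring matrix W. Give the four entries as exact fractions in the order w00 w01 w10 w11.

obs A: pose=(-5,-8,E) → sL=160/461, sR=160/541, mL=160320/249401, mR=49680/249401
obs B: pose=(-1,5,N) → sL=8/5, sR=20/9, mL=172/45, mR=22/45
sensor matrix S = [[160/461, 160/541], [8/5, 20/9]]; det S = 669056/2244609
solve [mL_A; mL_B] = S·[w00; w01] and [mR_A; mR_B] = S·[w10; w11]:
  w00 = 1, w01 = 1, w10 = 1, w11 = -1/2

1 1 1 -1/2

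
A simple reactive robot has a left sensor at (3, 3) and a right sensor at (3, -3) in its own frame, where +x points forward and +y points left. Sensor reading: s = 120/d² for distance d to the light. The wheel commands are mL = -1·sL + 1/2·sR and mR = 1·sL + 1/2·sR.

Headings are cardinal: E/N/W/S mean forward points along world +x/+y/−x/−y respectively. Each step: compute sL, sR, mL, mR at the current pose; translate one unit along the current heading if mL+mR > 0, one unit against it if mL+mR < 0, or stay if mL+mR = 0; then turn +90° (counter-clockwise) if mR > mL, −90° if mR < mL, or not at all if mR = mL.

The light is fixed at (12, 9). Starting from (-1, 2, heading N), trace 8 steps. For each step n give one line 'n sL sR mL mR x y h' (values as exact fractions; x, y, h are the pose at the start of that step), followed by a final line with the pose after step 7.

0 15/34 30/29 75/986 945/986 -1 2 N
1 120/337 24/53 -2316/17861 10404/17861 -1 3 W
2 60/101 12/37 -1614/3737 2826/3737 -2 3 S
3 120/137 120/221 -18300/30277 34740/30277 -2 2 E
4 15/34 30/29 75/986 945/986 -1 2 N
5 120/337 24/53 -2316/17861 10404/17861 -1 3 W
6 60/101 12/37 -1614/3737 2826/3737 -2 3 S
7 120/137 120/221 -18300/30277 34740/30277 -2 2 E
final -1 2 N

n=0: pose=(-1,2,N); sL=15/34, sR=30/29; mL=75/986, mR=945/986; mL+mR=30/29 → advance +1; mR−mL=15/17 → turn +1·90°
n=1: pose=(-1,3,W); sL=120/337, sR=24/53; mL=-2316/17861, mR=10404/17861; mL+mR=24/53 → advance +1; mR−mL=240/337 → turn +1·90°
n=2: pose=(-2,3,S); sL=60/101, sR=12/37; mL=-1614/3737, mR=2826/3737; mL+mR=12/37 → advance +1; mR−mL=120/101 → turn +1·90°
n=3: pose=(-2,2,E); sL=120/137, sR=120/221; mL=-18300/30277, mR=34740/30277; mL+mR=120/221 → advance +1; mR−mL=240/137 → turn +1·90°
n=4: pose=(-1,2,N); sL=15/34, sR=30/29; mL=75/986, mR=945/986; mL+mR=30/29 → advance +1; mR−mL=15/17 → turn +1·90°
n=5: pose=(-1,3,W); sL=120/337, sR=24/53; mL=-2316/17861, mR=10404/17861; mL+mR=24/53 → advance +1; mR−mL=240/337 → turn +1·90°
n=6: pose=(-2,3,S); sL=60/101, sR=12/37; mL=-1614/3737, mR=2826/3737; mL+mR=12/37 → advance +1; mR−mL=120/101 → turn +1·90°
n=7: pose=(-2,2,E); sL=120/137, sR=120/221; mL=-18300/30277, mR=34740/30277; mL+mR=120/221 → advance +1; mR−mL=240/137 → turn +1·90°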